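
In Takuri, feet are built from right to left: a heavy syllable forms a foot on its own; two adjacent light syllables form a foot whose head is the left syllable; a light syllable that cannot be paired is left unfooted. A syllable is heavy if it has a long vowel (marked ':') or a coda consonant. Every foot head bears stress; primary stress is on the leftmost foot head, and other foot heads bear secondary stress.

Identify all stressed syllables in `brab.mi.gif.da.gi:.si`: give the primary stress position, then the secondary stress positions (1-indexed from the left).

primary 1, secondary 3, 5

Weights: 1 brab H, 2 mi L, 3 gif H, 4 da L, 5 gi: H, 6 si L.
Parse right to left (heavy = foot alone; LL = one foot; stranded L unfooted): (ˈbrab) mi (ˈgif) da (ˈgi:) si.
Foot heads: 1, 3, 5.
Primary stress on the leftmost head = syllable 1.
Secondary stress on 3, 5: ˈbrab.mi.ˌgif.da.ˌgi:.si.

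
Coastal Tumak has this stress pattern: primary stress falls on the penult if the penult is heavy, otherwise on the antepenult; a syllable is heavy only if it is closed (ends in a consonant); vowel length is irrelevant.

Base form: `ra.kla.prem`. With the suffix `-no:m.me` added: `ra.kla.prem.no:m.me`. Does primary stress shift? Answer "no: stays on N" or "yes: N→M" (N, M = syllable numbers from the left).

yes: 1→4

Base `ra.kla.prem` (3 syllables):
  Weights: 1 ra L, 2 kla L, 3 prem H.
  The penult (syllable 2, kla) is light, so stress falls on the antepenult (syllable 1, ra).
  → primary stress on syllable 1.
Suffixed `ra.kla.prem.no:m.me` (5 syllables):
  Weights: 3 prem H, 4 no:m H, 5 me L.
  The penult (syllable 4, no:m) is heavy, so it takes stress.
  → primary stress on syllable 4.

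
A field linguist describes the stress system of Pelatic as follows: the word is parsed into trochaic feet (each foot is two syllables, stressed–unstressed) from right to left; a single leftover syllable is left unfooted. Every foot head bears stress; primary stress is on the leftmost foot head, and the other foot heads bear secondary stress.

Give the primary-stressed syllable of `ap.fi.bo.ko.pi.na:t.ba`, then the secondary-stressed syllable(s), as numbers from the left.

primary 2, secondary 4, 6

Parse right to left into trochaic (ˈσσ) feet: ap (ˈfi.bo) (ˈko.pi) (ˈna:t.ba). Syllable 1 is left unfooted.
Foot heads (stressed positions): 2, 4, 6.
End Rule Leftmost: primary stress on the leftmost head = syllable 2.
Secondary stress on 4, 6: ap.ˈfi.bo.ˌko.pi.ˌna:t.ba.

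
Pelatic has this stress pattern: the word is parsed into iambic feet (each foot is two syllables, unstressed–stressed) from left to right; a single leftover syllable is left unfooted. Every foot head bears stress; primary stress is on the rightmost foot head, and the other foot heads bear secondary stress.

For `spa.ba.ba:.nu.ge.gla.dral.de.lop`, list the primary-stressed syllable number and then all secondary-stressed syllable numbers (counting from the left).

Parse left to right into iambic (σˈσ) feet: (spa.ˈba) (ba:.ˈnu) (ge.ˈgla) (dral.ˈde) lop. Syllable 9 is left unfooted.
Foot heads (stressed positions): 2, 4, 6, 8.
End Rule Rightmost: primary stress on the rightmost head = syllable 8.
Secondary stress on 2, 4, 6: spa.ˌba.ba:.ˌnu.ge.ˌgla.dral.ˈde.lop.

primary 8, secondary 2, 4, 6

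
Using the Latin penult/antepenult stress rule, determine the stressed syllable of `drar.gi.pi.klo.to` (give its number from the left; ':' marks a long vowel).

Classical Latin: stress the penult if heavy (long vowel or closed), else the antepenult.
Weights: 3 pi L, 4 klo L, 5 to L.
The penult (syllable 4, klo) is light, so stress falls on the antepenult (syllable 3, pi).
Stress on syllable 3: drar.gi.ˈpi.klo.to.

3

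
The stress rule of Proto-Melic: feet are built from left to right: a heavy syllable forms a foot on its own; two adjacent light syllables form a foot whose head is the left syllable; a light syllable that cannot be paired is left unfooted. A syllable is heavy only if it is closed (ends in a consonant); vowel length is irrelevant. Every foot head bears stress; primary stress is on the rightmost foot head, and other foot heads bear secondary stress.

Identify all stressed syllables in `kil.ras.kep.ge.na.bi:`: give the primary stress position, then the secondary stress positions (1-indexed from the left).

Weights: 1 kil H, 2 ras H, 3 kep H, 4 ge L, 5 na L, 6 bi: L.
Parse left to right (heavy = foot alone; LL = one foot; stranded L unfooted): (ˈkil) (ˈras) (ˈkep) (ˈge.na) bi:.
Foot heads: 1, 2, 3, 4.
Primary stress on the rightmost head = syllable 4.
Secondary stress on 1, 2, 3: ˌkil.ˌras.ˌkep.ˈge.na.bi:.

primary 4, secondary 1, 2, 3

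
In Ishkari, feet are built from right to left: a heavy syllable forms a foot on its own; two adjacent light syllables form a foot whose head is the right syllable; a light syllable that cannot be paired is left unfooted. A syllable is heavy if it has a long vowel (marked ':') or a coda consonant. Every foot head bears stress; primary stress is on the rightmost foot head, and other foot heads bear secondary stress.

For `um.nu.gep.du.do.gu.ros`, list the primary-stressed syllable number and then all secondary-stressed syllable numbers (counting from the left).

primary 7, secondary 1, 3, 6

Weights: 1 um H, 2 nu L, 3 gep H, 4 du L, 5 do L, 6 gu L, 7 ros H.
Parse right to left (heavy = foot alone; LL = one foot; stranded L unfooted): (ˈum) nu (ˈgep) du (do.ˈgu) (ˈros).
Foot heads: 1, 3, 6, 7.
Primary stress on the rightmost head = syllable 7.
Secondary stress on 1, 3, 6: ˌum.nu.ˌgep.du.do.ˌgu.ˈros.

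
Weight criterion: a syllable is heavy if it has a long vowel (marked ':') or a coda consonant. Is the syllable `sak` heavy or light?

`sak`: short vowel, closed (coda /k/). Closed → heavy.

heavy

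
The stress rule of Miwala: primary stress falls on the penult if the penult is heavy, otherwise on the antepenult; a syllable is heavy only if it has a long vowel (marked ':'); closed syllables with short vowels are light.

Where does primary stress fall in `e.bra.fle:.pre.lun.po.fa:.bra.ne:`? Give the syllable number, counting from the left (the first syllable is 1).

7

Weights: 7 fa: H, 8 bra L, 9 ne: H.
The penult (syllable 8, bra) is light, so stress falls on the antepenult (syllable 7, fa:).
Primary stress: syllable 7 → e.bra.fle:.pre.lun.po.ˈfa:.bra.ne:.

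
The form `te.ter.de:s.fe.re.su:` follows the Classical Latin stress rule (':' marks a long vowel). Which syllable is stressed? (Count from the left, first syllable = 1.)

4

Classical Latin: stress the penult if heavy (long vowel or closed), else the antepenult.
Weights: 4 fe L, 5 re L, 6 su: H.
The penult (syllable 5, re) is light, so stress falls on the antepenult (syllable 4, fe).
Stress on syllable 4: te.ter.de:s.ˈfe.re.su:.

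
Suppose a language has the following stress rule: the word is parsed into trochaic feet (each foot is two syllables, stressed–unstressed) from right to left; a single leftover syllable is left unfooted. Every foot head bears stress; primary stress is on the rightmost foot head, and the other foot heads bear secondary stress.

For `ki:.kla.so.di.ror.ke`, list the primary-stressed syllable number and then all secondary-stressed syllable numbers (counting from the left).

primary 5, secondary 1, 3

Parse right to left into trochaic (ˈσσ) feet: (ˈki:.kla) (ˈso.di) (ˈror.ke).
Foot heads (stressed positions): 1, 3, 5.
End Rule Rightmost: primary stress on the rightmost head = syllable 5.
Secondary stress on 1, 3: ˌki:.kla.ˌso.di.ˈror.ke.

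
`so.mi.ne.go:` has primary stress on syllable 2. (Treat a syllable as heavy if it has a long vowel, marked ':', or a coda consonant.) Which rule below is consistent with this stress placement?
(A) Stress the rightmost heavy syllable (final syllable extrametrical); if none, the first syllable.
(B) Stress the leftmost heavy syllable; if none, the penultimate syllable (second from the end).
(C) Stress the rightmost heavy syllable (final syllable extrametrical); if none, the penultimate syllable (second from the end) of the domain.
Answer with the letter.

C

Rule A → syllable 1 (observed: 2).
Rule B → syllable 4 (observed: 2).
Rule C → syllable 2 ✓.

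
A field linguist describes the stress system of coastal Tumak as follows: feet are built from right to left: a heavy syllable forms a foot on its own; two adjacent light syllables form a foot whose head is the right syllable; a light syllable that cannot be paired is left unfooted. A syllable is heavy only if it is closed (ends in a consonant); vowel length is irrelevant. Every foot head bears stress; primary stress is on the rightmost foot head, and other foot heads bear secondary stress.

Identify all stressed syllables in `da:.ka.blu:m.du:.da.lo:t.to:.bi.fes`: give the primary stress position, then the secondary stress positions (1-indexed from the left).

primary 9, secondary 2, 3, 5, 6, 8

Weights: 1 da: L, 2 ka L, 3 blu:m H, 4 du: L, 5 da L, 6 lo:t H, 7 to: L, 8 bi L, 9 fes H.
Parse right to left (heavy = foot alone; LL = one foot; stranded L unfooted): (da:.ˈka) (ˈblu:m) (du:.ˈda) (ˈlo:t) (to:.ˈbi) (ˈfes).
Foot heads: 2, 3, 5, 6, 8, 9.
Primary stress on the rightmost head = syllable 9.
Secondary stress on 2, 3, 5, 6, 8: da:.ˌka.ˌblu:m.du:.ˌda.ˌlo:t.to:.ˌbi.ˈfes.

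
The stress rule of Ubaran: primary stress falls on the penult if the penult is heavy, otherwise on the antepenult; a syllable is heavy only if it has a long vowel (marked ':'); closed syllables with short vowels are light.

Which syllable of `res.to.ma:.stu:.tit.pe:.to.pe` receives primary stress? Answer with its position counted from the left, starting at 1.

Weights: 6 pe: H, 7 to L, 8 pe L.
The penult (syllable 7, to) is light, so stress falls on the antepenult (syllable 6, pe:).
Primary stress: syllable 6 → res.to.ma:.stu:.tit.ˈpe:.to.pe.

6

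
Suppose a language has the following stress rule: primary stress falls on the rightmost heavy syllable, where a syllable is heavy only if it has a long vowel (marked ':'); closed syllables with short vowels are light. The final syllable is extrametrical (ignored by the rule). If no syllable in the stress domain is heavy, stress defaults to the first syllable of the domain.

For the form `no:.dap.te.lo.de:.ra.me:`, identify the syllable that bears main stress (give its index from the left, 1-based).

The final syllable (7, me:) is extrametrical; the stress domain is syllables 1–6.
Weights: 1 no: H, 2 dap L, 3 te L, 4 lo L, 5 de: H, 6 ra L.
Heavy syllables in the domain: 1, 5. The rightmost is syllable 5 (de:).
Primary stress: syllable 5 → no:.dap.te.lo.ˈde:.ra.me:.

5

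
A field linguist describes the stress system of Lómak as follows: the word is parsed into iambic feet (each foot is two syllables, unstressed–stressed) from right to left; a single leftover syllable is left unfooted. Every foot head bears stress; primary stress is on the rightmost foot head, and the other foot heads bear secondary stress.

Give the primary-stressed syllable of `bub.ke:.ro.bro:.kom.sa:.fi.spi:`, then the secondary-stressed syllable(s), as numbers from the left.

primary 8, secondary 2, 4, 6

Parse right to left into iambic (σˈσ) feet: (bub.ˈke:) (ro.ˈbro:) (kom.ˈsa:) (fi.ˈspi:).
Foot heads (stressed positions): 2, 4, 6, 8.
End Rule Rightmost: primary stress on the rightmost head = syllable 8.
Secondary stress on 2, 4, 6: bub.ˌke:.ro.ˌbro:.kom.ˌsa:.fi.ˈspi:.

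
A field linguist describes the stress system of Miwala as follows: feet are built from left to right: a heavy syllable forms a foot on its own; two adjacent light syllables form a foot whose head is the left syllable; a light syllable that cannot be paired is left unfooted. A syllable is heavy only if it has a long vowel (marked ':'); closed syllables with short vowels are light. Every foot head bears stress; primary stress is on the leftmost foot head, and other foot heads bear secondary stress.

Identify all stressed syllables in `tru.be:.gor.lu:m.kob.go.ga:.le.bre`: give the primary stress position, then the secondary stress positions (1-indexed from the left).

primary 2, secondary 4, 5, 7, 8

Weights: 1 tru L, 2 be: H, 3 gor L, 4 lu:m H, 5 kob L, 6 go L, 7 ga: H, 8 le L, 9 bre L.
Parse left to right (heavy = foot alone; LL = one foot; stranded L unfooted): tru (ˈbe:) gor (ˈlu:m) (ˈkob.go) (ˈga:) (ˈle.bre).
Foot heads: 2, 4, 5, 7, 8.
Primary stress on the leftmost head = syllable 2.
Secondary stress on 4, 5, 7, 8: tru.ˈbe:.gor.ˌlu:m.ˌkob.go.ˌga:.ˌle.bre.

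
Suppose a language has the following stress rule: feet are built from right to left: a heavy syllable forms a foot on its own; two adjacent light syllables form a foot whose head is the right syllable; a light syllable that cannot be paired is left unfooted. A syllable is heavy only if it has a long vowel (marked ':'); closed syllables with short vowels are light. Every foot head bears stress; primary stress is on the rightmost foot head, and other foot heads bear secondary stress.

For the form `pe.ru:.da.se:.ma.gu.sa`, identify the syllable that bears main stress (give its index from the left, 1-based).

Weights: 1 pe L, 2 ru: H, 3 da L, 4 se: H, 5 ma L, 6 gu L, 7 sa L.
Parse right to left (heavy = foot alone; LL = one foot; stranded L unfooted): pe (ˈru:) da (ˈse:) ma (gu.ˈsa).
Foot heads: 2, 4, 7.
Primary stress on the rightmost head = syllable 7.
Primary stress: syllable 7 → pe.ru:.da.se:.ma.gu.ˈsa.

7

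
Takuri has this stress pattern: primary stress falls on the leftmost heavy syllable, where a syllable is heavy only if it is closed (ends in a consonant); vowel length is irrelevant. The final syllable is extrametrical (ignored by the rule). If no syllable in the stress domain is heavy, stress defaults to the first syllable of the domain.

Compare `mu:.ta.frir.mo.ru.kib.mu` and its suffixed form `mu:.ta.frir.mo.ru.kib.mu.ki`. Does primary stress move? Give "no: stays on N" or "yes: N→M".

no: stays on 3

Base `mu:.ta.frir.mo.ru.kib.mu` (7 syllables):
  The final syllable (7, mu) is extrametrical; the stress domain is syllables 1–6.
  Weights: 1 mu: L, 2 ta L, 3 frir H, 4 mo L, 5 ru L, 6 kib H.
  Heavy syllables in the domain: 3, 6. The leftmost is syllable 3 (frir).
  → primary stress on syllable 3.
Suffixed `mu:.ta.frir.mo.ru.kib.mu.ki` (8 syllables):
  The final syllable (8, ki) is extrametrical; the stress domain is syllables 1–7.
  Weights: 1 mu: L, 2 ta L, 3 frir H, 4 mo L, 5 ru L, 6 kib H, 7 mu L.
  Heavy syllables in the domain: 3, 6. The leftmost is syllable 3 (frir).
  → primary stress on syllable 3.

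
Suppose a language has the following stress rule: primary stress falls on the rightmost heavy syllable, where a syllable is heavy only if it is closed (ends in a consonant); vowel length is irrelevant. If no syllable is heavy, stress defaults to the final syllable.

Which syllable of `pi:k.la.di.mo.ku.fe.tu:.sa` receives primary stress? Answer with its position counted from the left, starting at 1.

Weights: 1 pi:k H, 2 la L, 3 di L, 4 mo L, 5 ku L, 6 fe L, 7 tu: L, 8 sa L.
Heavy syllables in the domain: 1. The rightmost is syllable 1 (pi:k).
Primary stress: syllable 1 → ˈpi:k.la.di.mo.ku.fe.tu:.sa.

1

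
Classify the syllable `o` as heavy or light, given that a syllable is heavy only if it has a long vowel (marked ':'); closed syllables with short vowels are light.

light

`o`: short vowel, open (no coda). Short vowel → light.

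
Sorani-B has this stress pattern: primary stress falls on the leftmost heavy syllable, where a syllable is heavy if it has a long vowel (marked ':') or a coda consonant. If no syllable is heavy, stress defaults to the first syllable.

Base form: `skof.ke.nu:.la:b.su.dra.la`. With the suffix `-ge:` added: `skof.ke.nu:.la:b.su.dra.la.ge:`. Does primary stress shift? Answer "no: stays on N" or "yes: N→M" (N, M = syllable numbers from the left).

no: stays on 1

Base `skof.ke.nu:.la:b.su.dra.la` (7 syllables):
  Weights: 1 skof H, 2 ke L, 3 nu: H, 4 la:b H, 5 su L, 6 dra L, 7 la L.
  Heavy syllables in the domain: 1, 3, 4. The leftmost is syllable 1 (skof).
  → primary stress on syllable 1.
Suffixed `skof.ke.nu:.la:b.su.dra.la.ge:` (8 syllables):
  Weights: 1 skof H, 2 ke L, 3 nu: H, 4 la:b H, 5 su L, 6 dra L, 7 la L, 8 ge: H.
  Heavy syllables in the domain: 1, 3, 4, 8. The leftmost is syllable 1 (skof).
  → primary stress on syllable 1.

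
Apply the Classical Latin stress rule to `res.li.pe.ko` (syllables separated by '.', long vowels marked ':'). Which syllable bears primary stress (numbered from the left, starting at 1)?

Classical Latin: stress the penult if heavy (long vowel or closed), else the antepenult.
Weights: 2 li L, 3 pe L, 4 ko L.
The penult (syllable 3, pe) is light, so stress falls on the antepenult (syllable 2, li).
Stress on syllable 2: res.ˈli.pe.ko.

2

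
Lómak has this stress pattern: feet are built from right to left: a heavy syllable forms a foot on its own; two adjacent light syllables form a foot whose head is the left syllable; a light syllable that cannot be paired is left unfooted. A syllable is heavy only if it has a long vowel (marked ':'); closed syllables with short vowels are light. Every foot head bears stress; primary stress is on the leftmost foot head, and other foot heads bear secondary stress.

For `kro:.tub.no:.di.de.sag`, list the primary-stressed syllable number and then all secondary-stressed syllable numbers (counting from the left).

Weights: 1 kro: H, 2 tub L, 3 no: H, 4 di L, 5 de L, 6 sag L.
Parse right to left (heavy = foot alone; LL = one foot; stranded L unfooted): (ˈkro:) tub (ˈno:) di (ˈde.sag).
Foot heads: 1, 3, 5.
Primary stress on the leftmost head = syllable 1.
Secondary stress on 3, 5: ˈkro:.tub.ˌno:.di.ˌde.sag.

primary 1, secondary 3, 5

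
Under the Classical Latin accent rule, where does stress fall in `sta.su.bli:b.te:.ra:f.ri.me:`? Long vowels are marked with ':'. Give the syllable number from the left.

5

Classical Latin: stress the penult if heavy (long vowel or closed), else the antepenult.
Weights: 5 ra:f H, 6 ri L, 7 me: H.
The penult (syllable 6, ri) is light, so stress falls on the antepenult (syllable 5, ra:f).
Stress on syllable 5: sta.su.bli:b.te:.ˈra:f.ri.me:.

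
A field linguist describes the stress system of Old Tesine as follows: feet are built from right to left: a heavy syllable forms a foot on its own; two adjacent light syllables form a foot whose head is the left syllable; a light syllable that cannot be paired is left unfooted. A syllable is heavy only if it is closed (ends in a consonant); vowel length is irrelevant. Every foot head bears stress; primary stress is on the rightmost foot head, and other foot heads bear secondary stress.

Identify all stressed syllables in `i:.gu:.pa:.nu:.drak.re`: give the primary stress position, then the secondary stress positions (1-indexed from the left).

primary 5, secondary 1, 3

Weights: 1 i: L, 2 gu: L, 3 pa: L, 4 nu: L, 5 drak H, 6 re L.
Parse right to left (heavy = foot alone; LL = one foot; stranded L unfooted): (ˈi:.gu:) (ˈpa:.nu:) (ˈdrak) re.
Foot heads: 1, 3, 5.
Primary stress on the rightmost head = syllable 5.
Secondary stress on 1, 3: ˌi:.gu:.ˌpa:.nu:.ˈdrak.re.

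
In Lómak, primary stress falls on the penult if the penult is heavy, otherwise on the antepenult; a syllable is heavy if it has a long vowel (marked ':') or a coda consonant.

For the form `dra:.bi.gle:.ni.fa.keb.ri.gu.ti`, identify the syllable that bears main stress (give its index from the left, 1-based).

7

Weights: 7 ri L, 8 gu L, 9 ti L.
The penult (syllable 8, gu) is light, so stress falls on the antepenult (syllable 7, ri).
Primary stress: syllable 7 → dra:.bi.gle:.ni.fa.keb.ˈri.gu.ti.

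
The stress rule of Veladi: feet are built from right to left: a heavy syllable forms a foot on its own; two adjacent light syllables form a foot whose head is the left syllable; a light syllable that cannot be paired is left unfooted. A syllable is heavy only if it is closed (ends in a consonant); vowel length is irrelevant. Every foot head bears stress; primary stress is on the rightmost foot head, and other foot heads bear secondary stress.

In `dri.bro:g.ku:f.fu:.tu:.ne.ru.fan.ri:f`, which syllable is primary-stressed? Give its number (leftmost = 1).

Weights: 1 dri L, 2 bro:g H, 3 ku:f H, 4 fu: L, 5 tu: L, 6 ne L, 7 ru L, 8 fan H, 9 ri:f H.
Parse right to left (heavy = foot alone; LL = one foot; stranded L unfooted): dri (ˈbro:g) (ˈku:f) (ˈfu:.tu:) (ˈne.ru) (ˈfan) (ˈri:f).
Foot heads: 2, 3, 4, 6, 8, 9.
Primary stress on the rightmost head = syllable 9.
Primary stress: syllable 9 → dri.bro:g.ku:f.fu:.tu:.ne.ru.fan.ˈri:f.

9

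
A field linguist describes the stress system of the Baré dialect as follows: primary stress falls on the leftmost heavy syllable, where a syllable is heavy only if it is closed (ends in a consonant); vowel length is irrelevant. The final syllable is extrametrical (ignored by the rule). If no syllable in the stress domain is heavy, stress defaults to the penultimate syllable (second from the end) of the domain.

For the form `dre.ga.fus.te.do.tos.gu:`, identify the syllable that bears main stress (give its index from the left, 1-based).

The final syllable (7, gu:) is extrametrical; the stress domain is syllables 1–6.
Weights: 1 dre L, 2 ga L, 3 fus H, 4 te L, 5 do L, 6 tos H.
Heavy syllables in the domain: 3, 6. The leftmost is syllable 3 (fus).
Primary stress: syllable 3 → dre.ga.ˈfus.te.do.tos.gu:.

3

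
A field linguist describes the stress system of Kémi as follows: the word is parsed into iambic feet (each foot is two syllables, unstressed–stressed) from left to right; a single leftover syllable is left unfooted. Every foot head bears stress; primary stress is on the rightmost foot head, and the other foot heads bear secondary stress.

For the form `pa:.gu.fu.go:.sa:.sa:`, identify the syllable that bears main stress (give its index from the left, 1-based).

Parse left to right into iambic (σˈσ) feet: (pa:.ˈgu) (fu.ˈgo:) (sa:.ˈsa:).
Foot heads (stressed positions): 2, 4, 6.
End Rule Rightmost: primary stress on the rightmost head = syllable 6.
Primary stress: syllable 6 → pa:.gu.fu.go:.sa:.ˈsa:.

6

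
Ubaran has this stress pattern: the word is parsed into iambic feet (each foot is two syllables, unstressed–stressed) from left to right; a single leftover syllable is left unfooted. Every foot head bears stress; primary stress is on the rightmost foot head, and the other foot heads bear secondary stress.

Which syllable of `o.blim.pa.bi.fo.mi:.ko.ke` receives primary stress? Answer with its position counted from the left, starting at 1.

Parse left to right into iambic (σˈσ) feet: (o.ˈblim) (pa.ˈbi) (fo.ˈmi:) (ko.ˈke).
Foot heads (stressed positions): 2, 4, 6, 8.
End Rule Rightmost: primary stress on the rightmost head = syllable 8.
Primary stress: syllable 8 → o.blim.pa.bi.fo.mi:.ko.ˈke.

8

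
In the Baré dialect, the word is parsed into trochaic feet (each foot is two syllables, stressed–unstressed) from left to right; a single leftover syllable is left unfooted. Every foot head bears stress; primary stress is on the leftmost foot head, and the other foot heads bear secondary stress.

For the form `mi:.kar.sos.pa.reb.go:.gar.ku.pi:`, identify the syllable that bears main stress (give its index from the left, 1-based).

Parse left to right into trochaic (ˈσσ) feet: (ˈmi:.kar) (ˈsos.pa) (ˈreb.go:) (ˈgar.ku) pi:. Syllable 9 is left unfooted.
Foot heads (stressed positions): 1, 3, 5, 7.
End Rule Leftmost: primary stress on the leftmost head = syllable 1.
Primary stress: syllable 1 → ˈmi:.kar.sos.pa.reb.go:.gar.ku.pi:.

1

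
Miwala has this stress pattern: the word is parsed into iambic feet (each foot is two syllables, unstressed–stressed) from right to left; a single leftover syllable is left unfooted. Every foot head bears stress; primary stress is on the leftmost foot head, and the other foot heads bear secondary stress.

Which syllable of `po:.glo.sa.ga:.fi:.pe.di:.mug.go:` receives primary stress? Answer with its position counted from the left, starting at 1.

3

Parse right to left into iambic (σˈσ) feet: po: (glo.ˈsa) (ga:.ˈfi:) (pe.ˈdi:) (mug.ˈgo:). Syllable 1 is left unfooted.
Foot heads (stressed positions): 3, 5, 7, 9.
End Rule Leftmost: primary stress on the leftmost head = syllable 3.
Primary stress: syllable 3 → po:.glo.ˈsa.ga:.fi:.pe.di:.mug.go:.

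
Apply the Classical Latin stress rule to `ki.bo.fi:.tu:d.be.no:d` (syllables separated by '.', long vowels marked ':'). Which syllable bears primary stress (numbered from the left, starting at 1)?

4

Classical Latin: stress the penult if heavy (long vowel or closed), else the antepenult.
Weights: 4 tu:d H, 5 be L, 6 no:d H.
The penult (syllable 5, be) is light, so stress falls on the antepenult (syllable 4, tu:d).
Stress on syllable 4: ki.bo.fi:.ˈtu:d.be.no:d.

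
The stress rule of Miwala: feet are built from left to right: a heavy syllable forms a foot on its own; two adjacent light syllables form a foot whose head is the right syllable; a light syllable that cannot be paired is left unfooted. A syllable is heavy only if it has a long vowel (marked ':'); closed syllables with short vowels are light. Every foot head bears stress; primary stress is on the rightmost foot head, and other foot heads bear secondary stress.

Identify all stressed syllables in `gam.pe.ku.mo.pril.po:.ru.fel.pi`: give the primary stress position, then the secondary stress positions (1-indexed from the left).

primary 8, secondary 2, 4, 6

Weights: 1 gam L, 2 pe L, 3 ku L, 4 mo L, 5 pril L, 6 po: H, 7 ru L, 8 fel L, 9 pi L.
Parse left to right (heavy = foot alone; LL = one foot; stranded L unfooted): (gam.ˈpe) (ku.ˈmo) pril (ˈpo:) (ru.ˈfel) pi.
Foot heads: 2, 4, 6, 8.
Primary stress on the rightmost head = syllable 8.
Secondary stress on 2, 4, 6: gam.ˌpe.ku.ˌmo.pril.ˌpo:.ru.ˈfel.pi.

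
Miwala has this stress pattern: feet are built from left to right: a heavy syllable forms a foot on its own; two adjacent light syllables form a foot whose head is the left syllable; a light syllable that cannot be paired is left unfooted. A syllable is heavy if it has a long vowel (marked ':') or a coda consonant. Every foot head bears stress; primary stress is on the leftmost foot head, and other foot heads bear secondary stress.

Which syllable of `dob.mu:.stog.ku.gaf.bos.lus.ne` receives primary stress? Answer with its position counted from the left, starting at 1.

1

Weights: 1 dob H, 2 mu: H, 3 stog H, 4 ku L, 5 gaf H, 6 bos H, 7 lus H, 8 ne L.
Parse left to right (heavy = foot alone; LL = one foot; stranded L unfooted): (ˈdob) (ˈmu:) (ˈstog) ku (ˈgaf) (ˈbos) (ˈlus) ne.
Foot heads: 1, 2, 3, 5, 6, 7.
Primary stress on the leftmost head = syllable 1.
Primary stress: syllable 1 → ˈdob.mu:.stog.ku.gaf.bos.lus.ne.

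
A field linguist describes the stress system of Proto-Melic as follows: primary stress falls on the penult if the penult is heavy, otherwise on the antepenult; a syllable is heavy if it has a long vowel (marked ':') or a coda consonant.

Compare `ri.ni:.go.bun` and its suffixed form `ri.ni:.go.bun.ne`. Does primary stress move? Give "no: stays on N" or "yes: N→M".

yes: 2→4

Base `ri.ni:.go.bun` (4 syllables):
  Weights: 2 ni: H, 3 go L, 4 bun H.
  The penult (syllable 3, go) is light, so stress falls on the antepenult (syllable 2, ni:).
  → primary stress on syllable 2.
Suffixed `ri.ni:.go.bun.ne` (5 syllables):
  Weights: 3 go L, 4 bun H, 5 ne L.
  The penult (syllable 4, bun) is heavy, so it takes stress.
  → primary stress on syllable 4.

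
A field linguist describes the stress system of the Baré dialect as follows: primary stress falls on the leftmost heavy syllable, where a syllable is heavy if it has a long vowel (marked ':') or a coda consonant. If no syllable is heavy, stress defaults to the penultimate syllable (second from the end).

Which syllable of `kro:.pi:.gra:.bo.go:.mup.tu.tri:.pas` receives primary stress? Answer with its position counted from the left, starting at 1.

Weights: 1 kro: H, 2 pi: H, 3 gra: H, 4 bo L, 5 go: H, 6 mup H, 7 tu L, 8 tri: H, 9 pas H.
Heavy syllables in the domain: 1, 2, 3, 5, 6, 8, 9. The leftmost is syllable 1 (kro:).
Primary stress: syllable 1 → ˈkro:.pi:.gra:.bo.go:.mup.tu.tri:.pas.

1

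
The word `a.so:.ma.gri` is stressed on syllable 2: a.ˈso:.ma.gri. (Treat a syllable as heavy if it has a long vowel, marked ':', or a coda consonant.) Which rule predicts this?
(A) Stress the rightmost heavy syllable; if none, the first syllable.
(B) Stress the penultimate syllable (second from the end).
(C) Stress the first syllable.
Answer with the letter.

A

Rule A → syllable 2 ✓.
Rule B → syllable 3 (observed: 2).
Rule C → syllable 1 (observed: 2).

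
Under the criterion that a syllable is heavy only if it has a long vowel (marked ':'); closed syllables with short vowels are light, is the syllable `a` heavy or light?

light

`a`: short vowel, open (no coda). Short vowel → light.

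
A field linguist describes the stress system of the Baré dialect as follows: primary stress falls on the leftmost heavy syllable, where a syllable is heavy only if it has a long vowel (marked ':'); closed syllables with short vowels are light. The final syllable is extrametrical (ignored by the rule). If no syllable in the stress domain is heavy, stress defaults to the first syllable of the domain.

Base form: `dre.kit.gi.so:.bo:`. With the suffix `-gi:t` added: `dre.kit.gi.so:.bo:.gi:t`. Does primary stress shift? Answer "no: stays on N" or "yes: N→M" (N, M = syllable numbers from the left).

no: stays on 4

Base `dre.kit.gi.so:.bo:` (5 syllables):
  The final syllable (5, bo:) is extrametrical; the stress domain is syllables 1–4.
  Weights: 1 dre L, 2 kit L, 3 gi L, 4 so: H.
  Heavy syllables in the domain: 4. The leftmost is syllable 4 (so:).
  → primary stress on syllable 4.
Suffixed `dre.kit.gi.so:.bo:.gi:t` (6 syllables):
  The final syllable (6, gi:t) is extrametrical; the stress domain is syllables 1–5.
  Weights: 1 dre L, 2 kit L, 3 gi L, 4 so: H, 5 bo: H.
  Heavy syllables in the domain: 4, 5. The leftmost is syllable 4 (so:).
  → primary stress on syllable 4.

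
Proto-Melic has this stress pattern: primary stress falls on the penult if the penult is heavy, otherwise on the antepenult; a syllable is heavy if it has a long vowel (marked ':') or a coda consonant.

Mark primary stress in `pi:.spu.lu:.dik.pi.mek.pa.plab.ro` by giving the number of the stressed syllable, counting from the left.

8

Weights: 7 pa L, 8 plab H, 9 ro L.
The penult (syllable 8, plab) is heavy, so it takes stress.
Primary stress: syllable 8 → pi:.spu.lu:.dik.pi.mek.pa.ˈplab.ro.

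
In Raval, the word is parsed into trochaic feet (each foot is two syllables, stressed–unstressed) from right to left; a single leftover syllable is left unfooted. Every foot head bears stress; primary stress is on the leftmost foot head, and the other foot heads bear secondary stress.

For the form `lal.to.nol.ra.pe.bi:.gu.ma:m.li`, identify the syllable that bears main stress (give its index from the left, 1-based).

Parse right to left into trochaic (ˈσσ) feet: lal (ˈto.nol) (ˈra.pe) (ˈbi:.gu) (ˈma:m.li). Syllable 1 is left unfooted.
Foot heads (stressed positions): 2, 4, 6, 8.
End Rule Leftmost: primary stress on the leftmost head = syllable 2.
Primary stress: syllable 2 → lal.ˈto.nol.ra.pe.bi:.gu.ma:m.li.

2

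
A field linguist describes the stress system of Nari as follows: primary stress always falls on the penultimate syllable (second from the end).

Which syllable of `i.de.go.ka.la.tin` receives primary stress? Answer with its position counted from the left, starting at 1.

5

The word has 6 syllables; the penultimate syllable (second from the end) is syllable 5 (la).
Primary stress: syllable 5 → i.de.go.ka.ˈla.tin.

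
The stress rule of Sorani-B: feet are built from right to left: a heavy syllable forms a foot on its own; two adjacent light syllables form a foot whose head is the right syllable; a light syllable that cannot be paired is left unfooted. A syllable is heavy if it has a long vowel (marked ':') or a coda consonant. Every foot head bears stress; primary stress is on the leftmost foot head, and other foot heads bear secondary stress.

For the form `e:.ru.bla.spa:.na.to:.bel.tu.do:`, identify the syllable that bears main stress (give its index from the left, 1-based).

Weights: 1 e: H, 2 ru L, 3 bla L, 4 spa: H, 5 na L, 6 to: H, 7 bel H, 8 tu L, 9 do: H.
Parse right to left (heavy = foot alone; LL = one foot; stranded L unfooted): (ˈe:) (ru.ˈbla) (ˈspa:) na (ˈto:) (ˈbel) tu (ˈdo:).
Foot heads: 1, 3, 4, 6, 7, 9.
Primary stress on the leftmost head = syllable 1.
Primary stress: syllable 1 → ˈe:.ru.bla.spa:.na.to:.bel.tu.do:.

1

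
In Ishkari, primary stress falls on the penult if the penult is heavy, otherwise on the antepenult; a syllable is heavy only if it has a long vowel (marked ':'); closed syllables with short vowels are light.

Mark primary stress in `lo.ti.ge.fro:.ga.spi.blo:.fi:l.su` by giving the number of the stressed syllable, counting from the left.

8

Weights: 7 blo: H, 8 fi:l H, 9 su L.
The penult (syllable 8, fi:l) is heavy, so it takes stress.
Primary stress: syllable 8 → lo.ti.ge.fro:.ga.spi.blo:.ˈfi:l.su.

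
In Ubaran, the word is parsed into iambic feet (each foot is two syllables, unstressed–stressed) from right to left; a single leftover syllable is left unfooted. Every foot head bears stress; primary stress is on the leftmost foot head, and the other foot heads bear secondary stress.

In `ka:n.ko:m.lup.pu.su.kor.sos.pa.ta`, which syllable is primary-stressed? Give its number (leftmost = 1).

Parse right to left into iambic (σˈσ) feet: ka:n (ko:m.ˈlup) (pu.ˈsu) (kor.ˈsos) (pa.ˈta). Syllable 1 is left unfooted.
Foot heads (stressed positions): 3, 5, 7, 9.
End Rule Leftmost: primary stress on the leftmost head = syllable 3.
Primary stress: syllable 3 → ka:n.ko:m.ˈlup.pu.su.kor.sos.pa.ta.

3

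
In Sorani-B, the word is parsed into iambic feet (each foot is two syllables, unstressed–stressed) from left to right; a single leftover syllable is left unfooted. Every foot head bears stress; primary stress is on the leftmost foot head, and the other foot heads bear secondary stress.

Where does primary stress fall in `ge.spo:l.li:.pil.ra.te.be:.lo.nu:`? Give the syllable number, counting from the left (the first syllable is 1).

2

Parse left to right into iambic (σˈσ) feet: (ge.ˈspo:l) (li:.ˈpil) (ra.ˈte) (be:.ˈlo) nu:. Syllable 9 is left unfooted.
Foot heads (stressed positions): 2, 4, 6, 8.
End Rule Leftmost: primary stress on the leftmost head = syllable 2.
Primary stress: syllable 2 → ge.ˈspo:l.li:.pil.ra.te.be:.lo.nu:.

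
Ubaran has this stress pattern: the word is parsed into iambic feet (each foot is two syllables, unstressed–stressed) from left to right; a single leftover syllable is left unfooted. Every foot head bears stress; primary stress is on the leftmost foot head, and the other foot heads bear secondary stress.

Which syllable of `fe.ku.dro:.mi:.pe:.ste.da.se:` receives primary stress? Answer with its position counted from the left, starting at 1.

2

Parse left to right into iambic (σˈσ) feet: (fe.ˈku) (dro:.ˈmi:) (pe:.ˈste) (da.ˈse:).
Foot heads (stressed positions): 2, 4, 6, 8.
End Rule Leftmost: primary stress on the leftmost head = syllable 2.
Primary stress: syllable 2 → fe.ˈku.dro:.mi:.pe:.ste.da.se:.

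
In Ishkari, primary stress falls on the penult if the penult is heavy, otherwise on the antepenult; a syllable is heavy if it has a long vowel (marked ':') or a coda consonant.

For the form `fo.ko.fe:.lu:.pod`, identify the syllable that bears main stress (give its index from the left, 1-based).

Weights: 3 fe: H, 4 lu: H, 5 pod H.
The penult (syllable 4, lu:) is heavy, so it takes stress.
Primary stress: syllable 4 → fo.ko.fe:.ˈlu:.pod.

4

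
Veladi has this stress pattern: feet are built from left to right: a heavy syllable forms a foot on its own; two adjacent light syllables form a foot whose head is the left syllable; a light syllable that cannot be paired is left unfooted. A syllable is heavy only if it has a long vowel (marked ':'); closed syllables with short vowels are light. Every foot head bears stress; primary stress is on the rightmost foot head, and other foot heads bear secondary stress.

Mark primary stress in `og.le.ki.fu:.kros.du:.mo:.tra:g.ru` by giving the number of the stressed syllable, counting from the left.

8

Weights: 1 og L, 2 le L, 3 ki L, 4 fu: H, 5 kros L, 6 du: H, 7 mo: H, 8 tra:g H, 9 ru L.
Parse left to right (heavy = foot alone; LL = one foot; stranded L unfooted): (ˈog.le) ki (ˈfu:) kros (ˈdu:) (ˈmo:) (ˈtra:g) ru.
Foot heads: 1, 4, 6, 7, 8.
Primary stress on the rightmost head = syllable 8.
Primary stress: syllable 8 → og.le.ki.fu:.kros.du:.mo:.ˈtra:g.ru.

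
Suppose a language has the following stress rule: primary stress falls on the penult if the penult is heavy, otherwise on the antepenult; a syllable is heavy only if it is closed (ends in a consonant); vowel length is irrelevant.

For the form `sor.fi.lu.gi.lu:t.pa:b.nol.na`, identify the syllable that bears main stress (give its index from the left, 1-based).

7

Weights: 6 pa:b H, 7 nol H, 8 na L.
The penult (syllable 7, nol) is heavy, so it takes stress.
Primary stress: syllable 7 → sor.fi.lu.gi.lu:t.pa:b.ˈnol.na.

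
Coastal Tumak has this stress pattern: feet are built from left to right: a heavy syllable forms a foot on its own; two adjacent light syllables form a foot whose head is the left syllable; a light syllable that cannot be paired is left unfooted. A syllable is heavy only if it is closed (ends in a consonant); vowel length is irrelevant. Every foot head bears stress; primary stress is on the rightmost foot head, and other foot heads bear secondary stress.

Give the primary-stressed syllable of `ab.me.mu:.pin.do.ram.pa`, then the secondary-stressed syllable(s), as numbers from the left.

primary 6, secondary 1, 2, 4

Weights: 1 ab H, 2 me L, 3 mu: L, 4 pin H, 5 do L, 6 ram H, 7 pa L.
Parse left to right (heavy = foot alone; LL = one foot; stranded L unfooted): (ˈab) (ˈme.mu:) (ˈpin) do (ˈram) pa.
Foot heads: 1, 2, 4, 6.
Primary stress on the rightmost head = syllable 6.
Secondary stress on 1, 2, 4: ˌab.ˌme.mu:.ˌpin.do.ˈram.pa.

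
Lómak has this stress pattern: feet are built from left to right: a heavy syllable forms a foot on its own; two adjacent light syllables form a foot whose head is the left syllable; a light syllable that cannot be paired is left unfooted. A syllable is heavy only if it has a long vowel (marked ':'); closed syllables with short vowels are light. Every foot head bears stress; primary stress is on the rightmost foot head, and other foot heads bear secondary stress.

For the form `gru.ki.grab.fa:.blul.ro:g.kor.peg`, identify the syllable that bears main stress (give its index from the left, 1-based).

Weights: 1 gru L, 2 ki L, 3 grab L, 4 fa: H, 5 blul L, 6 ro:g H, 7 kor L, 8 peg L.
Parse left to right (heavy = foot alone; LL = one foot; stranded L unfooted): (ˈgru.ki) grab (ˈfa:) blul (ˈro:g) (ˈkor.peg).
Foot heads: 1, 4, 6, 7.
Primary stress on the rightmost head = syllable 7.
Primary stress: syllable 7 → gru.ki.grab.fa:.blul.ro:g.ˈkor.peg.

7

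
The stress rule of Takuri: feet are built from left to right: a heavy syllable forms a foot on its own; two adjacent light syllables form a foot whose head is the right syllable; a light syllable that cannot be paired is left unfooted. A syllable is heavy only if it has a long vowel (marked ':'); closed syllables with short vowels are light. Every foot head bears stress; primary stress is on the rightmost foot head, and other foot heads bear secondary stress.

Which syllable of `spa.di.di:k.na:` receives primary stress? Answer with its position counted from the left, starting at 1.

Weights: 1 spa L, 2 di L, 3 di:k H, 4 na: H.
Parse left to right (heavy = foot alone; LL = one foot; stranded L unfooted): (spa.ˈdi) (ˈdi:k) (ˈna:).
Foot heads: 2, 3, 4.
Primary stress on the rightmost head = syllable 4.
Primary stress: syllable 4 → spa.di.di:k.ˈna:.

4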